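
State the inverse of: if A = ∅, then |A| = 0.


The inverse of (P → Q) is (¬P → ¬Q). It is equivalent to the converse, not to the original.
Here P = 'A = ∅' and Q = '|A| = 0'.

If not (A = ∅), then not (|A| = 0).


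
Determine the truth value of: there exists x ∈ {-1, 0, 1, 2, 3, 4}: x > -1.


Evaluate the predicate on each element: -1:F, 0:T, 1:T, 2:T, 3:T, 4:T.
Witness x = 0 satisfies the predicate.

T


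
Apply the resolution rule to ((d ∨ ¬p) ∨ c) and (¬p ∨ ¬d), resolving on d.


The clauses contain complementary literals d and ¬d.
Resolution eliminates this pair and disjoins the remaining literals (merging duplicates).

(¬p ∨ c)


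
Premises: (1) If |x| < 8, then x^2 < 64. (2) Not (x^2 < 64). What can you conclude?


Modus tollens: from (P → Q) and ¬Q, infer ¬P.
Q = 'x^2 < 64' is denied; since P → Q, P must also fail.

Not (|x| < 8).


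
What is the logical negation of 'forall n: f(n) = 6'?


¬(forall x: φ) = exists x: ¬φ, and ¬(exists x: φ) = forall x: ¬φ.
Apply to the universal statement.

exists n: ~(f(n) = 6)


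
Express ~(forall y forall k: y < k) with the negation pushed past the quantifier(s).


Negation flips each quantifier (∀↔∃) and negates the inner predicate.
¬(forall y forall k: φ) = exists y exists k: ¬φ.

exists y exists k: ~(y < k)


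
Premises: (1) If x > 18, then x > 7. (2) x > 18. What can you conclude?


Modus ponens: from (P → Q) and P, infer Q.
P = 'x > 18' is asserted, and P → Q holds, so Q follows.

x > 7.


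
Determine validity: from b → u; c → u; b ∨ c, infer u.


This matches the form of proof by cases: the conclusion follows in every model of the premises.

Valid.


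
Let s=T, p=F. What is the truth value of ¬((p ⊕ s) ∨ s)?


Substitute s=T, p=F:
p ⊕ s = F ⊕ T = T
(p ⊕ s) ∨ s = T ∨ T = T
¬((p ⊕ s) ∨ s) = F

F


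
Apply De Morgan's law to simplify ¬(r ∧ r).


De Morgan: the negation of a conjunction is the disjunction of the negations.
Distribute ¬ across ∧, flipping it to ∨, and negate each literal.

(¬r) ∨ (¬r)


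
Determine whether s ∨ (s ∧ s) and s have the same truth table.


Compare truth tables:
s | φ | ψ
---------
F | F | F
T | T | T
The columns φ and ψ agree on every row.

Yes, they are logically equivalent.


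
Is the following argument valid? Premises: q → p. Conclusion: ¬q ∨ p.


This matches the form of material implication: the conclusion follows in every model of the premises.

Valid.


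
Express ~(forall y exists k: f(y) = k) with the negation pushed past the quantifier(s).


Negation flips each quantifier (∀↔∃) and negates the inner predicate.
¬(forall y exists k: φ) = exists y forall k: ¬φ.

exists y forall k: ~(f(y) = k)


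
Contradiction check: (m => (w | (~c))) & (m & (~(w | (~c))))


Truth table over {c, m, w}:
c | m | w | φ
-------------
False | False | False | False
True | False | False | False
False | True | False | False
True | True | False | False
False | False | True | False
True | False | True | False
False | True | True | False
True | True | True | False
Every row is false.

Yes, it is a contradiction.


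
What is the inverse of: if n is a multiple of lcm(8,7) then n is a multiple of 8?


The inverse of (P → Q) is (¬P → ¬Q). It is equivalent to the converse, not to the original.
Here P = 'n is a multiple of lcm(8,7)' and Q = 'n is a multiple of 8'.

If not (n is a multiple of lcm(8,7)), then not (n is a multiple of 8).


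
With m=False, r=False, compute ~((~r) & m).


Substitute m=False, r=False:
~r = True
(~r) & m = True & False = False
~((~r) & m) = True

True


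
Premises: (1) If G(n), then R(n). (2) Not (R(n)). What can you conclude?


Modus tollens: from (P → Q) and ¬Q, infer ¬P.
Q = 'R(n)' is denied; since P → Q, P must also fail.

Not (G(n)).


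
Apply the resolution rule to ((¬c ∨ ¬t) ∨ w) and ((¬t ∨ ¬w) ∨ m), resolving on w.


The clauses contain complementary literals w and ¬w.
Resolution eliminates this pair and disjoins the remaining literals (merging duplicates).

((¬t ∨ ¬c) ∨ m)


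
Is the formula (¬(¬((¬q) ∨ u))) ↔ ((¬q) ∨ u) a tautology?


Build the truth table over {q, u}:
q | u | φ
---------
F | F | T
T | F | T
F | T | T
T | T | T
Every row evaluates to true.

Yes, it is a tautology.


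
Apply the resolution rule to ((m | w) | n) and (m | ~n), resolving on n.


The clauses contain complementary literals n and ~n.
Resolution eliminates this pair and disjoins the remaining literals (merging duplicates).

(m | w)


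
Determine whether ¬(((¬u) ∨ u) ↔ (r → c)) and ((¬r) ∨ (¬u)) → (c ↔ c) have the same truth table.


Compare truth tables:
c | r | u | φ | ψ
-----------------
F | F | F | F | T
T | F | F | F | T
F | T | F | T | T
T | T | F | F | T
F | F | T | F | T
T | F | T | F | T
F | T | T | T | T
T | T | T | F | T
They differ at row 1 (c=F, r=F, u=F): φ=F but ψ=T.

No, they are not logically equivalent.


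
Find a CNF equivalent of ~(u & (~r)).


Step 1: Apply De Morgan: ¬(u ∧ (¬r)) = ¬u ∨ ¬(¬r).
Step 2: Eliminate any double negations (¬¬X = X).

(~u) | r


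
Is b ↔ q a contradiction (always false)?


Truth table over {b, q}:
b | q | φ
---------
F | F | T
T | F | F
F | T | F
T | T | T
Satisfying assignment at row 1: b=F, q=F gives T.

No, it is not a contradiction.


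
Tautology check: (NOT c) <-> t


Build the truth table over {c, t}:
c | t | φ
---------
F | F | F
T | F | T
F | T | T
T | T | F
Counterexample at row 1: with c=F, t=F, the formula is F.

No, it is not a tautology.


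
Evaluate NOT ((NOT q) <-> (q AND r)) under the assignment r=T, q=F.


Substitute r=T, q=F:
NOT q = T
q AND r = F AND T = F
(NOT q) <-> (q AND r) = T <-> F = F
NOT ((NOT q) <-> (q AND r)) = T

T


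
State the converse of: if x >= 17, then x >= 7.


The converse of (P → Q) is (Q → P). It is not in general equivalent to the original.
Here P = 'x >= 17' and Q = 'x >= 7'.

If x >= 7, then x >= 17.


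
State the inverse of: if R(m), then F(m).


The inverse of (P → Q) is (¬P → ¬Q). It is equivalent to the converse, not to the original.
Here P = 'R(m)' and Q = 'F(m)'.

If not (R(m)), then not (F(m)).


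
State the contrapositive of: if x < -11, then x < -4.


The contrapositive of (P → Q) is (¬Q → ¬P); it is logically equivalent to the original.
Here P = 'x < -11' and Q = 'x < -4'.

If not (x < -4), then not (x < -11).


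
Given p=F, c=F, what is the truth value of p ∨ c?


Disjunction is false only when both operands are false.
Substitute: p=F, c=F.
F ∨ F evaluates to F.

F


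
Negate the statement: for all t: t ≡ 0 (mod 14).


¬(for all x: φ) = there exists x: ¬φ, and ¬(there exists x: φ) = for all x: ¬φ.
Apply to the universal statement.

there exists t: NOT(t ≡ 0 (mod 14))


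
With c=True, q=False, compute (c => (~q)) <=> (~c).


Substitute c=True, q=False:
~q = True
c => (~q) = True => True = True
~c = False
(c => (~q)) <=> (~c) = True <=> False = False

False


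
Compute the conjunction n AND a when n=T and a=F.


Conjunction is true only when both operands are true.
Substitute: n=T, a=F.
T AND F evaluates to F.

F


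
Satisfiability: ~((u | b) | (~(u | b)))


Check all 4 assignments over {b, u}:
b | u | φ
---------
False | False | False
True | False | False
False | True | False
True | True | False
No assignment makes the formula true.

Unsatisfiable.


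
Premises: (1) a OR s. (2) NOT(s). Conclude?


Disjunctive syllogism: from (P ∨ Q) and ¬P, infer Q.
One disjunct, 's', is ruled out; the other must hold.

a


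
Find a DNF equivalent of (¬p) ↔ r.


Step 1: (¬p) ↔ r is true exactly when both agree: ((¬p) ∧ r) ∨ (¬(¬p) ∧ ¬r).
Step 2: Eliminate any double negations (¬¬X = X).

((¬p) ∧ r) ∨ (p ∧ (¬r))


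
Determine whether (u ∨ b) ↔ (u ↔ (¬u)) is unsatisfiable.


Truth table over {b, u}:
b | u | φ
---------
F | F | T
T | F | F
F | T | F
T | T | F
Satisfying assignment at row 1: b=F, u=F gives T.

No, it is not a contradiction.


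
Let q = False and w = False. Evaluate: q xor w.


Exclusive or is true when exactly one operand is true.
Substitute: q=False, w=False.
False xor False evaluates to False.

False


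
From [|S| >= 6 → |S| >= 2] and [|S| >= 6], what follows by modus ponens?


Modus ponens: from (P → Q) and P, infer Q.
P = '|S| >= 6' is asserted, and P → Q holds, so Q follows.

|S| >= 2.


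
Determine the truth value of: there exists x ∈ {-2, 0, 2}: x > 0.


Evaluate the predicate on each element: -2:F, 0:F, 2:T.
Witness x = 2 satisfies the predicate.

T


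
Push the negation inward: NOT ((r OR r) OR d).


De Morgan: the negation of a disjunction is the conjunction of the negations.
Distribute NOT across OR, flipping it to AND, and negate each literal.

((NOT r) AND (NOT r)) AND (NOT d)


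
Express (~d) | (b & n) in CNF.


Step 1: Distribute ∨ over ∧: (¬d) ∨ (b ∧ n) = ((¬d) ∨ b) ∧ ((¬d) ∨ n).

((~d) | b) & ((~d) | n)


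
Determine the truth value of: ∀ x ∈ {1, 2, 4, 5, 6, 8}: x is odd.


Evaluate the predicate on each element: 1:T, 2:F, 4:F, 5:T, 6:F, 8:F.
Counterexample x = 2 fails the predicate.

F


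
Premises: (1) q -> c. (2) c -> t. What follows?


Hypothetical syllogism: from (P → Q) and (Q → R), infer (P → R).
Chain the two implications through the shared middle term 'c'.

q -> t


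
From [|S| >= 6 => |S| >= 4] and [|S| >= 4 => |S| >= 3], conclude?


Hypothetical syllogism: from (P → Q) and (Q → R), infer (P → R).
Chain the two implications through the shared middle term '|S| >= 4'.

|S| >= 6 => |S| >= 3


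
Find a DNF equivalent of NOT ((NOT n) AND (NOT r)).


Step 1: Apply De Morgan: ¬((¬n) ∧ (¬r)) = ¬(¬n) ∨ ¬(¬r).
Step 2: Eliminate any double negations (¬¬X = X).

n OR r


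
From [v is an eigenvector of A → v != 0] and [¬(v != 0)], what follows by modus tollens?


Modus tollens: from (P → Q) and ¬Q, infer ¬P.
Q = 'v != 0' is denied; since P → Q, P must also fail.

Not (v is an eigenvector of A).


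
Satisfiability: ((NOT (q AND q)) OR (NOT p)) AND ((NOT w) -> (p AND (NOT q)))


Search for a satisfying assignment over {p, q, w}.
Try p=T, q=F, w=F: the formula evaluates to T.
A satisfying assignment exists.

Satisfiable.


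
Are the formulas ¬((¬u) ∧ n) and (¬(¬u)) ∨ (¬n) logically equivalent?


Compare truth tables:
n | u | φ | ψ
-------------
F | F | T | T
T | F | F | F
F | T | T | T
T | T | T | T
The columns φ and ψ agree on every row.

Yes, they are logically equivalent.


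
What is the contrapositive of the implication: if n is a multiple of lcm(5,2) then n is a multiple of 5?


The contrapositive of (P → Q) is (¬Q → ¬P); it is logically equivalent to the original.
Here P = 'n is a multiple of lcm(5,2)' and Q = 'n is a multiple of 5'.

If not (n is a multiple of 5), then not (n is a multiple of lcm(5,2)).


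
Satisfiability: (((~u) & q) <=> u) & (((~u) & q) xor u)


Check all 4 assignments over {q, u}:
q | u | φ
---------
False | False | False
True | False | False
False | True | False
True | True | False
No assignment makes the formula true.

Unsatisfiable.


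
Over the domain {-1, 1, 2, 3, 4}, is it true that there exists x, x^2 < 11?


Evaluate the predicate on each element: -1:T, 1:T, 2:T, 3:T, 4:F.
Witness x = -1 satisfies the predicate.

T


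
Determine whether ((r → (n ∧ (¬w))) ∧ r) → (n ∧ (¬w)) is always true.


Build the truth table over {n, r, w}:
n | r | w | φ
-------------
F | F | F | T
T | F | F | T
F | T | F | T
T | T | F | T
F | F | T | T
T | F | T | T
F | T | T | T
T | T | T | T
Every row evaluates to true.

Yes, it is a tautology.


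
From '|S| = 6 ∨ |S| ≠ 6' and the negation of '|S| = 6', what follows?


Disjunctive syllogism: from (P ∨ Q) and ¬P, infer Q.
One disjunct, '|S| = 6', is ruled out; the other must hold.

|S| ≠ 6


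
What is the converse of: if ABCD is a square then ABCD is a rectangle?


The converse of (P → Q) is (Q → P). It is not in general equivalent to the original.
Here P = 'ABCD is a square' and Q = 'ABCD is a rectangle'.

If ABCD is a rectangle, then ABCD is a square.


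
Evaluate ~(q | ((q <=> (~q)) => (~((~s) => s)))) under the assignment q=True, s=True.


Substitute q=True, s=True:
~q = False
q <=> (~q) = True <=> False = False
~s = False
(~s) => s = False => True = True
~((~s) => s) = False
(q <=> (~q)) => (~((~s) => s)) = False => False = True
q | ((q <=> (~q)) => (~((~s) => s))) = True | True = True
~(q | ((q <=> (~q)) => (~((~s) => s)))) = False

False


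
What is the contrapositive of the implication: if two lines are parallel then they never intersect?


The contrapositive of (P → Q) is (¬Q → ¬P); it is logically equivalent to the original.
Here P = 'two lines are parallel' and Q = 'they never intersect'.

If not (they never intersect), then not (two lines are parallel).


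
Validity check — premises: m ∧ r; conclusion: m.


This matches the form of conjunction elimination: the conclusion follows in every model of the premises.

Valid.


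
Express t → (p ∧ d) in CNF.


Step 1: Rewrite t → (p ∧ d) as ¬t ∨ (p ∧ d).
Step 2: Distribute ∨ over ∧.

((¬t) ∨ p) ∧ ((¬t) ∨ d)


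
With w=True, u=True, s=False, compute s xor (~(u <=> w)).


Substitute w=True, u=True, s=False:
u <=> w = True <=> True = True
~(u <=> w) = False
s xor (~(u <=> w)) = False xor False = False

False


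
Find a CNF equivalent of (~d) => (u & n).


Step 1: Rewrite (¬d) → (u ∧ n) as ¬(¬d) ∨ (u ∧ n).
Step 2: Distribute ∨ over ∧.
Step 3: Eliminate any double negations (¬¬X = X).

(d | u) & (d | n)


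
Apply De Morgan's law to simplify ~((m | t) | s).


De Morgan: the negation of a disjunction is the conjunction of the negations.
Distribute ~ across |, flipping it to &, and negate each literal.

((~m) & (~t)) & (~s)


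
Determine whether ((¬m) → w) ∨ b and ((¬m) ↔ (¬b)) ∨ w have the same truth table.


Compare truth tables:
b | m | w | φ | ψ
-----------------
F | F | F | F | T
T | F | F | T | F
F | T | F | T | F
T | T | F | T | T
F | F | T | T | T
T | F | T | T | T
F | T | T | T | T
T | T | T | T | T
They differ at row 1 (b=F, m=F, w=F): φ=F but ψ=T.

No, they are not logically equivalent.


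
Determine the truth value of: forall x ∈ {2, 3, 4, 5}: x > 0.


Evaluate the predicate on each element: 2:True, 3:True, 4:True, 5:True.
Every element satisfies the predicate.

True


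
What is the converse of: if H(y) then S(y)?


The converse of (P → Q) is (Q → P). It is not in general equivalent to the original.
Here P = 'H(y)' and Q = 'S(y)'.

If S(y), then H(y).


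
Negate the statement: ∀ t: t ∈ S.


¬(∀ x: φ) = ∃ x: ¬φ, and ¬(∃ x: φ) = ∀ x: ¬φ.
Apply to the universal statement.

∃ t: ¬(t ∈ S)


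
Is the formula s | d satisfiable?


Search for a satisfying assignment over {d, s}.
Try d=True, s=False: the formula evaluates to True.
A satisfying assignment exists.

Satisfiable.


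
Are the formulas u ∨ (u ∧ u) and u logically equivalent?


Compare truth tables:
u | φ | ψ
---------
F | F | F
T | T | T
The columns φ and ψ agree on every row.

Yes, they are logically equivalent.


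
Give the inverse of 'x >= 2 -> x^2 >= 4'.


The inverse of (P → Q) is (¬P → ¬Q). It is equivalent to the converse, not to the original.
Here P = 'x >= 2' and Q = 'x^2 >= 4'.

If not (x >= 2), then not (x^2 >= 4).


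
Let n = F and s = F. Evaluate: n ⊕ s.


Exclusive or is true when exactly one operand is true.
Substitute: n=F, s=F.
F ⊕ F evaluates to F.

F


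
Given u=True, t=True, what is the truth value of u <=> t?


Biconditional is true when both operands have the same truth value.
Substitute: u=True, t=True.
True <=> True evaluates to True.

True


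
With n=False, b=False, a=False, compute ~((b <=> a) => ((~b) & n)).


Substitute n=False, b=False, a=False:
b <=> a = False <=> False = True
~b = True
(~b) & n = True & False = False
(b <=> a) => ((~b) & n) = True => False = False
~((b <=> a) => ((~b) & n)) = True

True


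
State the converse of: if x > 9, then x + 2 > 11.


The converse of (P → Q) is (Q → P). It is not in general equivalent to the original.
Here P = 'x > 9' and Q = 'x + 2 > 11'.

If x + 2 > 11, then x > 9.


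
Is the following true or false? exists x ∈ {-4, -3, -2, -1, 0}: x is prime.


Evaluate the predicate on each element: -4:False, -3:False, -2:False, -1:False, 0:False.
No element satisfies the predicate.

False


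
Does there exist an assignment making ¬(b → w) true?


Search for a satisfying assignment over {b, w}.
Try b=T, w=F: the formula evaluates to T.
A satisfying assignment exists.

Satisfiable.


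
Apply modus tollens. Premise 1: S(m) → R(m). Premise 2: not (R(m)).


Modus tollens: from (P → Q) and ¬Q, infer ¬P.
Q = 'R(m)' is denied; since P → Q, P must also fail.

Not (S(m)).


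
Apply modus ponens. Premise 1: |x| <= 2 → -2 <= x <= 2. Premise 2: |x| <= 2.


Modus ponens: from (P → Q) and P, infer Q.
P = '|x| <= 2' is asserted, and P → Q holds, so Q follows.

-2 <= x <= 2.


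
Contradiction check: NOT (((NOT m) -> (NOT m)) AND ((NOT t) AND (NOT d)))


Truth table over {d, m, t}:
d | m | t | φ
-------------
F | F | F | F
T | F | F | T
F | T | F | F
T | T | F | T
F | F | T | T
T | F | T | T
F | T | T | T
T | T | T | T
Satisfying assignment at row 2: d=T, m=F, t=F gives T.

No, it is not a contradiction.


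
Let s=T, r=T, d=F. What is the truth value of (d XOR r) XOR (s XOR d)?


Substitute s=T, r=T, d=F:
d XOR r = F XOR T = T
s XOR d = T XOR F = T
(d XOR r) XOR (s XOR d) = T XOR T = F

F


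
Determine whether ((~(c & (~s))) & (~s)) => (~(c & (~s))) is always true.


Build the truth table over {c, s}:
c | s | φ
---------
False | False | True
True | False | True
False | True | True
True | True | True
Every row evaluates to true.

Yes, it is a tautology.


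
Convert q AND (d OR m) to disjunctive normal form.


Step 1: Distribute ∧ over ∨: q ∧ (d ∨ m) = (q ∧ d) ∨ (q ∧ m).

(q AND d) OR (q AND m)


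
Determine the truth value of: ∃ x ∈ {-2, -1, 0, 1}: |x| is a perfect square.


Evaluate the predicate on each element: -2:F, -1:T, 0:T, 1:T.
Witness x = -1 satisfies the predicate.

T


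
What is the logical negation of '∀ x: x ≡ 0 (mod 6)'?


¬(∀ x: φ) = ∃ x: ¬φ, and ¬(∃ x: φ) = ∀ x: ¬φ.
Apply to the universal statement.

∃ x: ¬(x ≡ 0 (mod 6))


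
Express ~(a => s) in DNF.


Step 1: Rewrite implication then negate: ¬(¬a ∨ s) = a ∧ ¬s.

a & (~s)


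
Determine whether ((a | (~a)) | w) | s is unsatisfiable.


Truth table over {a, s, w}:
a | s | w | φ
-------------
False | False | False | True
True | False | False | True
False | True | False | True
True | True | False | True
False | False | True | True
True | False | True | True
False | True | True | True
True | True | True | True
Satisfying assignment at row 1: a=False, s=False, w=False gives True.

No, it is not a contradiction.


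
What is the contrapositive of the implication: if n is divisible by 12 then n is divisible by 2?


The contrapositive of (P → Q) is (¬Q → ¬P); it is logically equivalent to the original.
Here P = 'n is divisible by 12' and Q = 'n is divisible by 2'.

If not (n is divisible by 2), then not (n is divisible by 12).


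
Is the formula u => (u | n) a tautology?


Build the truth table over {n, u}:
n | u | φ
---------
False | False | True
True | False | True
False | True | True
True | True | True
Every row evaluates to true.

Yes, it is a tautology.


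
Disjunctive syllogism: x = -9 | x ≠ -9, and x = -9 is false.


Disjunctive syllogism: from (P ∨ Q) and ¬P, infer Q.
One disjunct, 'x = -9', is ruled out; the other must hold.

x ≠ -9


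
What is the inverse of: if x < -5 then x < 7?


The inverse of (P → Q) is (¬P → ¬Q). It is equivalent to the converse, not to the original.
Here P = 'x < -5' and Q = 'x < 7'.

If not (x < -5), then not (x < 7).


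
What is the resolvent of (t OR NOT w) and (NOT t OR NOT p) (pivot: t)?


The clauses contain complementary literals t and NOTt.
Resolution eliminates this pair and disjoins the remaining literals (merging duplicates).

(NOT w OR NOT p)


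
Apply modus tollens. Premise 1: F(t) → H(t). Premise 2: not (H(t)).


Modus tollens: from (P → Q) and ¬Q, infer ¬P.
Q = 'H(t)' is denied; since P → Q, P must also fail.

Not (F(t)).


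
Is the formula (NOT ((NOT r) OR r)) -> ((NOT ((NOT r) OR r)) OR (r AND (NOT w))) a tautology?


Build the truth table over {r, w}:
r | w | φ
---------
F | F | T
T | F | T
F | T | T
T | T | T
Every row evaluates to true.

Yes, it is a tautology.


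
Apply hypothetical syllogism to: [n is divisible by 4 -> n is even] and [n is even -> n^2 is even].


Hypothetical syllogism: from (P → Q) and (Q → R), infer (P → R).
Chain the two implications through the shared middle term 'n is even'.

n is divisible by 4 -> n^2 is even


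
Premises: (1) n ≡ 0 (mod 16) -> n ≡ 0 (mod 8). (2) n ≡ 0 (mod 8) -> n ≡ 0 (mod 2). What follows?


Hypothetical syllogism: from (P → Q) and (Q → R), infer (P → R).
Chain the two implications through the shared middle term 'n ≡ 0 (mod 8)'.

n ≡ 0 (mod 16) -> n ≡ 0 (mod 2)


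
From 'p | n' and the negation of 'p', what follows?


Disjunctive syllogism: from (P ∨ Q) and ¬P, infer Q.
One disjunct, 'p', is ruled out; the other must hold.

n


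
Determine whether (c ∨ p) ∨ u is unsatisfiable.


Truth table over {c, p, u}:
c | p | u | φ
-------------
F | F | F | F
T | F | F | T
F | T | F | T
T | T | F | T
F | F | T | T
T | F | T | T
F | T | T | T
T | T | T | T
Satisfying assignment at row 2: c=T, p=F, u=F gives T.

No, it is not a contradiction.


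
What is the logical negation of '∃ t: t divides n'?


¬(∀ x: φ) = ∃ x: ¬φ, and ¬(∃ x: φ) = ∀ x: ¬φ.
Apply to the existential statement.

∀ t: ¬(t divides n)


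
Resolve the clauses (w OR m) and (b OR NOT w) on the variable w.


The clauses contain complementary literals w and NOTw.
Resolution eliminates this pair and disjoins the remaining literals (merging duplicates).

(m OR b)


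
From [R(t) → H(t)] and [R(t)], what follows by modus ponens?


Modus ponens: from (P → Q) and P, infer Q.
P = 'R(t)' is asserted, and P → Q holds, so Q follows.

H(t).


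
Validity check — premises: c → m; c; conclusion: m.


This matches the form of modus ponens: the conclusion follows in every model of the premises.

Valid.


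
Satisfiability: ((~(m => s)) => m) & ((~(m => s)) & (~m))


Check all 4 assignments over {m, s}:
m | s | φ
---------
False | False | False
True | False | False
False | True | False
True | True | False
No assignment makes the formula true.

Unsatisfiable.


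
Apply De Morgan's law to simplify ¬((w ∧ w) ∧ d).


De Morgan: the negation of a conjunction is the disjunction of the negations.
Distribute ¬ across ∧, flipping it to ∨, and negate each literal.

((¬w) ∨ (¬w)) ∨ (¬d)


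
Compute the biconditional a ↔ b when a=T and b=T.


Biconditional is true when both operands have the same truth value.
Substitute: a=T, b=T.
T ↔ T evaluates to T.

T


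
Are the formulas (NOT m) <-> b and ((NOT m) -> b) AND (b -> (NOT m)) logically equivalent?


Compare truth tables:
b | m | φ | ψ
-------------
F | F | F | F
T | F | T | T
F | T | T | T
T | T | F | F
The columns φ and ψ agree on every row.

Yes, they are logically equivalent.


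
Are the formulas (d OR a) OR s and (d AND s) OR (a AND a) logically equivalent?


Compare truth tables:
a | d | s | φ | ψ
-----------------
F | F | F | F | F
T | F | F | T | T
F | T | F | T | F
T | T | F | T | T
F | F | T | T | F
T | F | T | T | T
F | T | T | T | T
T | T | T | T | T
They differ at row 3 (a=F, d=T, s=F): φ=T but ψ=F.

No, they are not logically equivalent.


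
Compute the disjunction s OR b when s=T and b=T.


Disjunction is false only when both operands are false.
Substitute: s=T, b=T.
T OR T evaluates to T.

T


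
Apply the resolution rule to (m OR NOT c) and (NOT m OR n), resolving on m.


The clauses contain complementary literals m and NOTm.
Resolution eliminates this pair and disjoins the remaining literals (merging duplicates).

(NOT c OR n)


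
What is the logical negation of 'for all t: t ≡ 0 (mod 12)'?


¬(for all x: φ) = there exists x: ¬φ, and ¬(there exists x: φ) = for all x: ¬φ.
Apply to the universal statement.

there exists t: NOT(t ≡ 0 (mod 12))


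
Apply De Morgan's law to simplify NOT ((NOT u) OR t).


De Morgan: the negation of a disjunction is the conjunction of the negations.
Distribute NOT across OR, flipping it to AND, and negate each literal.

u AND (NOT t)


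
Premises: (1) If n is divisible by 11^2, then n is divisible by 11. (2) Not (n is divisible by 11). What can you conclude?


Modus tollens: from (P → Q) and ¬Q, infer ¬P.
Q = 'n is divisible by 11' is denied; since P → Q, P must also fail.

Not (n is divisible by 11^2).


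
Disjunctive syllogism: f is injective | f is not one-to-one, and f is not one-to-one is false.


Disjunctive syllogism: from (P ∨ Q) and ¬P, infer Q.
One disjunct, 'f is not one-to-one', is ruled out; the other must hold.

f is injective


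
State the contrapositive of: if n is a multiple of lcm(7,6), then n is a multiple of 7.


The contrapositive of (P → Q) is (¬Q → ¬P); it is logically equivalent to the original.
Here P = 'n is a multiple of lcm(7,6)' and Q = 'n is a multiple of 7'.

If not (n is a multiple of 7), then not (n is a multiple of lcm(7,6)).


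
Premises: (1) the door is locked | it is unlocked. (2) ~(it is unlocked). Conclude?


Disjunctive syllogism: from (P ∨ Q) and ¬P, infer Q.
One disjunct, 'it is unlocked', is ruled out; the other must hold.

the door is locked


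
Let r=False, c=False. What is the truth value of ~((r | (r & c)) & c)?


Substitute r=False, c=False:
r & c = False & False = False
r | (r & c) = False | False = False
(r | (r & c)) & c = False & False = False
~((r | (r & c)) & c) = True

True


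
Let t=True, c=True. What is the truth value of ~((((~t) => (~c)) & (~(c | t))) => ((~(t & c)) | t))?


Substitute t=True, c=True:
… (earlier sub-steps elided)
~c = False
(~t) => (~c) = False => False = True
c | t = True | True = True
~(c | t) = False
((~t) => (~c)) & (~(c | t)) = True & False = False
t & c = True & True = True
~(t & c) = False
(~(t & c)) | t = False | True = True
(((~t) => (~c)) & (~(c | t))) => ((~(t & c)) | t) = False => True = True
~((((~t) => (~c)) & (~(c | t))) => ((~(t & c)) | t)) = False

False


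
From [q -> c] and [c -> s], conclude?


Hypothetical syllogism: from (P → Q) and (Q → R), infer (P → R).
Chain the two implications through the shared middle term 'c'.

q -> s


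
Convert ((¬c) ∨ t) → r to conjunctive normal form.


Step 1: Rewrite as ¬((¬c) ∨ t) ∨ r = (¬(¬c) ∧ ¬t) ∨ r.
Step 2: Distribute ∨ over ∧.
Step 3: Eliminate any double negations (¬¬X = X).

(c ∨ r) ∧ ((¬t) ∨ r)


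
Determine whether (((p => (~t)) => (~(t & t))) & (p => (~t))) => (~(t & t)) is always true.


Build the truth table over {p, t}:
p | t | φ
---------
False | False | True
True | False | True
False | True | True
True | True | True
Every row evaluates to true.

Yes, it is a tautology.


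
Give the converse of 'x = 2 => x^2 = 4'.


The converse of (P → Q) is (Q → P). It is not in general equivalent to the original.
Here P = 'x = 2' and Q = 'x^2 = 4'.

If x^2 = 4, then x = 2.


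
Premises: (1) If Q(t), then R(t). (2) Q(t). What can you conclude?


Modus ponens: from (P → Q) and P, infer Q.
P = 'Q(t)' is asserted, and P → Q holds, so Q follows.

R(t).


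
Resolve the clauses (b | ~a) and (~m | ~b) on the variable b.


The clauses contain complementary literals b and ~b.
Resolution eliminates this pair and disjoins the remaining literals (merging duplicates).

(~a | ~m)


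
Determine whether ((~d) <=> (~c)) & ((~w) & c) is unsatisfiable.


Truth table over {c, d, w}:
c | d | w | φ
-------------
False | False | False | False
True | False | False | False
False | True | False | False
True | True | False | True
False | False | True | False
True | False | True | False
False | True | True | False
True | True | True | False
Satisfying assignment at row 4: c=True, d=True, w=False gives True.

No, it is not a contradiction.


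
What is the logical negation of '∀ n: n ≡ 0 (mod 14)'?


¬(∀ x: φ) = ∃ x: ¬φ, and ¬(∃ x: φ) = ∀ x: ¬φ.
Apply to the universal statement.

∃ n: ¬(n ≡ 0 (mod 14))


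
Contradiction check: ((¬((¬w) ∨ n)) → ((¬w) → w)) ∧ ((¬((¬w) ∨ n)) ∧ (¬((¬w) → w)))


Truth table over {n, w}:
n | w | φ
---------
F | F | F
T | F | F
F | T | F
T | T | F
Every row is false.

Yes, it is a contradiction.


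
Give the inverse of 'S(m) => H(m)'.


The inverse of (P → Q) is (¬P → ¬Q). It is equivalent to the converse, not to the original.
Here P = 'S(m)' and Q = 'H(m)'.

If not (S(m)), then not (H(m)).


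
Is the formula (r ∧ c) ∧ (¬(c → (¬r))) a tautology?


Build the truth table over {c, r}:
c | r | φ
---------
F | F | F
T | F | F
F | T | F
T | T | T
Counterexample at row 1: with c=F, r=F, the formula is F.

No, it is not a tautology.


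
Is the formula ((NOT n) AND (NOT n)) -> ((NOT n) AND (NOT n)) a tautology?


Build the truth table over {n}:
n | φ
-----
F | T
T | T
Every row evaluates to true.

Yes, it is a tautology.


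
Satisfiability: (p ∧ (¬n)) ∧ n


Check all 4 assignments over {n, p}:
n | p | φ
---------
F | F | F
T | F | F
F | T | F
T | T | F
No assignment makes the formula true.

Unsatisfiable.


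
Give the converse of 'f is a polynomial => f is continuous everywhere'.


The converse of (P → Q) is (Q → P). It is not in general equivalent to the original.
Here P = 'f is a polynomial' and Q = 'f is continuous everywhere'.

If f is continuous everywhere, then f is a polynomial.


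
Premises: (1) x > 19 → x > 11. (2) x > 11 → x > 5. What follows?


Hypothetical syllogism: from (P → Q) and (Q → R), infer (P → R).
Chain the two implications through the shared middle term 'x > 11'.

x > 19 → x > 5


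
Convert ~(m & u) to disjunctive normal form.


Step 1: Apply De Morgan: ¬(m ∧ u) = ¬m ∨ ¬u.

(~m) | (~u)


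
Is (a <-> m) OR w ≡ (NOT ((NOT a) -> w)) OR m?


Compare truth tables:
a | m | w | φ | ψ
-----------------
F | F | F | T | T
T | F | F | F | F
F | T | F | F | T
T | T | F | T | T
F | F | T | T | F
T | F | T | T | F
F | T | T | T | T
T | T | T | T | T
They differ at row 3 (a=F, m=T, w=F): φ=F but ψ=T.

No, they are not logically equivalent.


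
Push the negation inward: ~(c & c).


De Morgan: the negation of a conjunction is the disjunction of the negations.
Distribute ~ across &, flipping it to |, and negate each literal.

(~c) | (~c)


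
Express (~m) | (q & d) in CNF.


Step 1: Distribute ∨ over ∧: (¬m) ∨ (q ∧ d) = ((¬m) ∨ q) ∧ ((¬m) ∨ d).

((~m) | q) & ((~m) | d)


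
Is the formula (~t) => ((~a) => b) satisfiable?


Search for a satisfying assignment over {a, b, t}.
Try a=True, b=False, t=False: the formula evaluates to True.
A satisfying assignment exists.

Satisfiable.


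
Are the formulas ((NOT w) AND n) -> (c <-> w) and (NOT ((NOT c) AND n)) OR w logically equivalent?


Compare truth tables:
c | n | w | φ | ψ
-----------------
F | F | F | T | T
T | F | F | T | T
F | T | F | T | F
T | T | F | F | T
F | F | T | T | T
T | F | T | T | T
F | T | T | T | T
T | T | T | T | T
They differ at row 3 (c=F, n=T, w=F): φ=T but ψ=F.

No, they are not logically equivalent.


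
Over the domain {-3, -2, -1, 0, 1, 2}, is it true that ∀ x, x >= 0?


Evaluate the predicate on each element: -3:F, -2:F, -1:F, 0:T, 1:T, 2:T.
Counterexample x = -3 fails the predicate.

F


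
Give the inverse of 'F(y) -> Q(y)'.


The inverse of (P → Q) is (¬P → ¬Q). It is equivalent to the converse, not to the original.
Here P = 'F(y)' and Q = 'Q(y)'.

If not (F(y)), then not (Q(y)).


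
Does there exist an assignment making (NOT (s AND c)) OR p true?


Search for a satisfying assignment over {c, p, s}.
Try c=F, p=F, s=F: the formula evaluates to T.
A satisfying assignment exists.

Satisfiable.


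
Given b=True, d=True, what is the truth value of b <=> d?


Biconditional is true when both operands have the same truth value.
Substitute: b=True, d=True.
True <=> True evaluates to True.

True


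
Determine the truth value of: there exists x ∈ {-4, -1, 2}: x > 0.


Evaluate the predicate on each element: -4:F, -1:F, 2:T.
Witness x = 2 satisfies the predicate.

T


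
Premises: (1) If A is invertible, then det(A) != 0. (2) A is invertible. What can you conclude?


Modus ponens: from (P → Q) and P, infer Q.
P = 'A is invertible' is asserted, and P → Q holds, so Q follows.

det(A) != 0.


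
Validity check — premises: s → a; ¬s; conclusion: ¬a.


This is denying the antecedent (fallacy). There exist truth assignments where the premises are all true but the conclusion is false.

Invalid.


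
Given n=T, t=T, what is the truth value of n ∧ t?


Conjunction is true only when both operands are true.
Substitute: n=T, t=T.
T ∧ T evaluates to T.

T


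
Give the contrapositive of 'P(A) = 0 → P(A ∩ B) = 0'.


The contrapositive of (P → Q) is (¬Q → ¬P); it is logically equivalent to the original.
Here P = 'P(A) = 0' and Q = 'P(A ∩ B) = 0'.

If not (P(A ∩ B) = 0), then not (P(A) = 0).


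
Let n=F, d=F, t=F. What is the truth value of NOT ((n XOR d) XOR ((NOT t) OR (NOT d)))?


Substitute n=F, d=F, t=F:
n XOR d = F XOR F = F
NOT t = T
NOT d = T
(NOT t) OR (NOT d) = T OR T = T
(n XOR d) XOR ((NOT t) OR (NOT d)) = F XOR T = T
NOT ((n XOR d) XOR ((NOT t) OR (NOT d))) = F

F


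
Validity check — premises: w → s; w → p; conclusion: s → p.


This is (no valid rule). There exist truth assignments where the premises are all true but the conclusion is false.

Invalid.


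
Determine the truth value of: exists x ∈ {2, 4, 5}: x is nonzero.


Evaluate the predicate on each element: 2:True, 4:True, 5:True.
Witness x = 2 satisfies the predicate.

True


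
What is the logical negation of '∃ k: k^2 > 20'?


¬(∀ x: φ) = ∃ x: ¬φ, and ¬(∃ x: φ) = ∀ x: ¬φ.
Apply to the existential statement.

∀ k: ¬(k^2 > 20)


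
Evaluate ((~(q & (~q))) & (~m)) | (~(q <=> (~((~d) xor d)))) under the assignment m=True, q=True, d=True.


Substitute m=True, q=True, d=True:
… (earlier sub-steps elided)
q & (~q) = True & False = False
~(q & (~q)) = True
~m = False
(~(q & (~q))) & (~m) = True & False = False
~d = False
(~d) xor d = False xor True = True
~((~d) xor d) = False
q <=> (~((~d) xor d)) = True <=> False = False
~(q <=> (~((~d) xor d))) = True
((~(q & (~q))) & (~m)) | (~(q <=> (~((~d) xor d)))) = False | True = True

True


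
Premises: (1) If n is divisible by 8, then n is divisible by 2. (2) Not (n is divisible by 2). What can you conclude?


Modus tollens: from (P → Q) and ¬Q, infer ¬P.
Q = 'n is divisible by 2' is denied; since P → Q, P must also fail.

Not (n is divisible by 8).


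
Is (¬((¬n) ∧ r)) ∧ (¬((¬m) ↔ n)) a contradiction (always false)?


Truth table over {m, n, r}:
m | n | r | φ
-------------
F | F | F | T
T | F | F | F
F | T | F | F
T | T | F | T
F | F | T | F
T | F | T | F
F | T | T | F
T | T | T | T
Satisfying assignment at row 1: m=F, n=F, r=F gives T.

No, it is not a contradiction.


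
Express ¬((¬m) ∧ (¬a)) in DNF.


Step 1: Apply De Morgan: ¬((¬m) ∧ (¬a)) = ¬(¬m) ∨ ¬(¬a).
Step 2: Eliminate any double negations (¬¬X = X).

m ∨ a


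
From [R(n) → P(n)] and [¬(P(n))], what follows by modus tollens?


Modus tollens: from (P → Q) and ¬Q, infer ¬P.
Q = 'P(n)' is denied; since P → Q, P must also fail.

Not (R(n)).


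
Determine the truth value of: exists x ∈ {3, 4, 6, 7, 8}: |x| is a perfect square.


Evaluate the predicate on each element: 3:False, 4:True, 6:False, 7:False, 8:False.
Witness x = 4 satisfies the predicate.

True


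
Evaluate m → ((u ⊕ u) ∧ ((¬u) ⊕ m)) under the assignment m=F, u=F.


Substitute m=F, u=F:
u ⊕ u = F ⊕ F = F
¬u = T
(¬u) ⊕ m = T ⊕ F = T
(u ⊕ u) ∧ ((¬u) ⊕ m) = F ∧ T = F
m → ((u ⊕ u) ∧ ((¬u) ⊕ m)) = F → F = T

T


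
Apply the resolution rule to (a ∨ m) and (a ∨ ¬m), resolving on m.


The clauses contain complementary literals m and ¬m.
Resolution eliminates this pair and disjoins the remaining literals (merging duplicates).

a


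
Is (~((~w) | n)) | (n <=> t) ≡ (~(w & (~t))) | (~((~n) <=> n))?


Compare truth tables:
n | t | w | φ | ψ
-----------------
False | False | False | True | True
True | False | False | False | True
False | True | False | False | True
True | True | False | True | True
False | False | True | True | True
True | False | True | False | True
False | True | True | True | True
True | True | True | True | True
They differ at row 2 (n=True, t=False, w=False): φ=False but ψ=True.

No, they are not logically equivalent.


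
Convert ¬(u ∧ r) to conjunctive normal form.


Step 1: Apply De Morgan: ¬(u ∧ r) = ¬u ∨ ¬r.

(¬u) ∨ (¬r)


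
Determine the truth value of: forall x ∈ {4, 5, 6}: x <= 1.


Evaluate the predicate on each element: 4:False, 5:False, 6:False.
Counterexample x = 4 fails the predicate.

False


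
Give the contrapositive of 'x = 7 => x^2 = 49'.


The contrapositive of (P → Q) is (¬Q → ¬P); it is logically equivalent to the original.
Here P = 'x = 7' and Q = 'x^2 = 49'.

If not (x^2 = 49), then not (x = 7).


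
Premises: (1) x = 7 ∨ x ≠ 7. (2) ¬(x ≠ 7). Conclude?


Disjunctive syllogism: from (P ∨ Q) and ¬P, infer Q.
One disjunct, 'x ≠ 7', is ruled out; the other must hold.

x = 7


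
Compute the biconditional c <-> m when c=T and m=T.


Biconditional is true when both operands have the same truth value.
Substitute: c=T, m=T.
T <-> T evaluates to T.

T


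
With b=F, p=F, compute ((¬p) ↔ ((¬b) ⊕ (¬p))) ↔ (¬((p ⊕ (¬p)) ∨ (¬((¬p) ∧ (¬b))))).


Substitute b=F, p=F:
… (earlier sub-steps elided)
(¬p) ↔ ((¬b) ⊕ (¬p)) = T ↔ F = F
¬p = T
p ⊕ (¬p) = F ⊕ T = T
¬p = T
¬b = T
(¬p) ∧ (¬b) = T ∧ T = T
¬((¬p) ∧ (¬b)) = F
(p ⊕ (¬p)) ∨ (¬((¬p) ∧ (¬b))) = T ∨ F = T
¬((p ⊕ (¬p)) ∨ (¬((¬p) ∧ (¬b)))) = F
((¬p) ↔ ((¬b) ⊕ (¬p))) ↔ (¬((p ⊕ (¬p)) ∨ (¬((¬p) ∧ (¬b))))) = F ↔ F = T

T


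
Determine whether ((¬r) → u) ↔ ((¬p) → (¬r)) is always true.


Build the truth table over {p, r, u}:
p | r | u | φ
-------------
F | F | F | F
T | F | F | F
F | T | F | F
T | T | F | T
F | F | T | T
T | F | T | T
F | T | T | F
T | T | T | T
Counterexample at row 1: with p=F, r=F, u=F, the formula is F.

No, it is not a tautology.


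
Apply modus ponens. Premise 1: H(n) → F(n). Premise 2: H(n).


Modus ponens: from (P → Q) and P, infer Q.
P = 'H(n)' is asserted, and P → Q holds, so Q follows.

F(n).
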